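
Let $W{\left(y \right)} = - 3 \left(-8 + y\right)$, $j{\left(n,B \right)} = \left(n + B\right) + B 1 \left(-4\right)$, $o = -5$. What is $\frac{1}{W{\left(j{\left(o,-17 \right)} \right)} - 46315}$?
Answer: $- \frac{1}{46429} \approx -2.1538 \cdot 10^{-5}$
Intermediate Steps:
$j{\left(n,B \right)} = n - 3 B$ ($j{\left(n,B \right)} = \left(B + n\right) + B \left(-4\right) = \left(B + n\right) - 4 B = n - 3 B$)
$W{\left(y \right)} = 24 - 3 y$
$\frac{1}{W{\left(j{\left(o,-17 \right)} \right)} - 46315} = \frac{1}{\left(24 - 3 \left(-5 - -51\right)\right) - 46315} = \frac{1}{\left(24 - 3 \left(-5 + 51\right)\right) - 46315} = \frac{1}{\left(24 - 138\right) - 46315} = \frac{1}{-114 - 46315} = \frac{1}{-46429} = - \frac{1}{46429}$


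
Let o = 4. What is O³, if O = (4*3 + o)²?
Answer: 16777216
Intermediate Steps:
O = 256 (O = (4*3 + 4)² = (12 + 4)² = 16² = 256)
O³ = 256³ = 16777216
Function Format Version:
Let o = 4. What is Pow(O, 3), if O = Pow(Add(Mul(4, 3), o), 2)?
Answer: 16777216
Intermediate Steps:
O = 256 (O = Pow(Add(Mul(4, 3), 4), 2) = Pow(Add(12, 4), 2) = Pow(16, 2) = 256)
Pow(O, 3) = Pow(256, 3) = 16777216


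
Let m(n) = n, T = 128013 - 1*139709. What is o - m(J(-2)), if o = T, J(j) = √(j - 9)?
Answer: -11696 - I*√11 ≈ -11696.0 - 3.3166*I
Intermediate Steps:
J(j) = √(-9 + j)
T = -11696 (T = 128013 - 139709 = -11696)
o = -11696
o - m(J(-2)) = -11696 - √(-9 - 2) = -11696 - √(-11) = -11696 - I*√11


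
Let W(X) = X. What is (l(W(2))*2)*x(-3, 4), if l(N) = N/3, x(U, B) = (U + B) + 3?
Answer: 16/3 ≈ 5.3333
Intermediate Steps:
x(U, B) = 3 + B + U (x(U, B) = (B + U) + 3 = 3 + B + U)
l(N) = N/3 (l(N) = N*(⅓) = N/3)
(l(W(2))*2)*x(-3, 4) = (((⅓)*2)*2)*(3 + 4 - 3) = ((⅔)*2)*4 = (4/3)*4 = 16/3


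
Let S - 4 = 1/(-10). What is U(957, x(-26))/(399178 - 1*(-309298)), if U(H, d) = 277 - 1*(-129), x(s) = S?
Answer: 203/354238 ≈ 0.00057306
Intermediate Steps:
S = 39/10 (S = 4 + 1/(-10) = 4 - 1/10 = 39/10 ≈ 3.9000)
x(s) = 39/10
U(H, d) = 406 (U(H, d) = 277 + 129 = 406)
U(957, x(-26))/(399178 - 1*(-309298)) = 406/(399178 - 1*(-309298)) = 406/(399178 + 309298) = 406/708476 = 406*(1/708476) = 203/354238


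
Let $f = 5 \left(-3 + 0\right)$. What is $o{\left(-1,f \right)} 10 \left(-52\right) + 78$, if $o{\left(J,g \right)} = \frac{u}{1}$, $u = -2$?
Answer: $1118$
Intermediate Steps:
$f = -15$ ($f = 5 \left(-3\right) = -15$)
$o{\left(J,g \right)} = -2$ ($o{\left(J,g \right)} = - \frac{2}{1} = \left(-2\right) 1 = -2$)
$o{\left(-1,f \right)} 10 \left(-52\right) + 78 = \left(-2\right) 10 \left(-52\right) + 78 = \left(-20\right) \left(-52\right) + 78 = 1040 + 78 = 1118$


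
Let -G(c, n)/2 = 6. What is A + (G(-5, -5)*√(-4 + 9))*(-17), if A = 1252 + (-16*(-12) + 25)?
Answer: 1469 + 204*√5 ≈ 1925.2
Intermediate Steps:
G(c, n) = -12 (G(c, n) = -2*6 = -12)
A = 1469 (A = 1252 + (192 + 25) = 1252 + 217 = 1469)
A + (G(-5, -5)*√(-4 + 9))*(-17) = 1469 - 12*√(-4 + 9)*(-17) = 1469 - 12*√5*(-17) = 1469 + 204*√5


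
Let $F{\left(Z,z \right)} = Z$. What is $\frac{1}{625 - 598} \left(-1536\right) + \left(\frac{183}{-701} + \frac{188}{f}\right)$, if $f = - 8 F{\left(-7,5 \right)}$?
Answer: $- \frac{4751303}{88326} \approx -53.793$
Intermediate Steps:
$f = 56$ ($f = \left(-8\right) \left(-7\right) = 56$)
$\frac{1}{625 - 598} \left(-1536\right) + \left(\frac{183}{-701} + \frac{188}{f}\right) = \frac{1}{625 - 598} \left(-1536\right) + \left(\frac{183}{-701} + \frac{188}{56}\right) = \frac{1}{27} \left(-1536\right) + \left(183 \left(- \frac{1}{701}\right) + 188 \cdot \frac{1}{56}\right) = \frac{1}{27} \left(-1536\right) + \left(- \frac{183}{701} + \frac{47}{14}\right) = - \frac{512}{9} + \frac{30385}{9814} = - \frac{4751303}{88326}$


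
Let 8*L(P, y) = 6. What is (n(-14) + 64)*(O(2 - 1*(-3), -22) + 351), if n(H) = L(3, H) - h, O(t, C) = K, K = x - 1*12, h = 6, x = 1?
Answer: 19975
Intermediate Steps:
L(P, y) = ¾ (L(P, y) = (⅛)*6 = ¾)
K = -11 (K = 1 - 1*12 = 1 - 12 = -11)
O(t, C) = -11
n(H) = -21/4 (n(H) = ¾ - 1*6 = ¾ - 6 = -21/4)
(n(-14) + 64)*(O(2 - 1*(-3), -22) + 351) = (-21/4 + 64)*(-11 + 351) = (235/4)*340 = 19975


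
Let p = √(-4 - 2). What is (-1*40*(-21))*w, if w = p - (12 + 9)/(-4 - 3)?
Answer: 2520 + 840*I*√6 ≈ 2520.0 + 2057.6*I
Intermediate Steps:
p = I*√6 (p = √(-6) = I*√6 ≈ 2.4495*I)
w = 3 + I*√6 (w = I*√6 - (12 + 9)/(-4 - 3) = I*√6 - 21/(-7) = I*√6 - 21*(-1)/7 = I*√6 - 1*(-3) = I*√6 + 3 = 3 + I*√6 ≈ 3.0 + 2.4495*I)
(-1*40*(-21))*w = (-1*40*(-21))*(3 + I*√6) = (-40*(-21))*(3 + I*√6) = 840*(3 + I*√6) = 2520 + 840*I*√6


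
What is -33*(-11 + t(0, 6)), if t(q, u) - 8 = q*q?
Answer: 99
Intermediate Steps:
t(q, u) = 8 + q**2 (t(q, u) = 8 + q*q = 8 + q**2)
-33*(-11 + t(0, 6)) = -33*(-11 + (8 + 0**2)) = -33*(-11 + (8 + 0)) = -33*(-11 + 8) = -33*(-3) = 99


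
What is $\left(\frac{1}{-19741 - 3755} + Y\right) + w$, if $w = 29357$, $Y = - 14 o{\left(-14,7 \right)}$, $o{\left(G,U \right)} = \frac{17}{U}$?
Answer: $\frac{688973207}{23496} \approx 29323.0$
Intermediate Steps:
$Y = -34$ ($Y = - 14 \cdot \frac{17}{7} = - 14 \cdot 17 \cdot \frac{1}{7} = \left(-14\right) \frac{17}{7} = -34$)
$\left(\frac{1}{-19741 - 3755} + Y\right) + w = \left(\frac{1}{-19741 - 3755} - 34\right) + 29357 = \left(\frac{1}{-23496} - 34\right) + 29357 = \left(- \frac{1}{23496} - 34\right) + 29357 = - \frac{798865}{23496} + 29357 = \frac{688973207}{23496}$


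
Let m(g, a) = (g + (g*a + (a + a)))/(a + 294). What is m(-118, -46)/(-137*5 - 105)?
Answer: -2609/97960 ≈ -0.026633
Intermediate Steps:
m(g, a) = (g + 2*a + a*g)/(294 + a) (m(g, a) = (g + (a*g + 2*a))/(294 + a) = (g + (2*a + a*g))/(294 + a) = (g + 2*a + a*g)/(294 + a))
m(-118, -46)/(-137*5 - 105) = ((-118 + 2*(-46) - 46*(-118))/(294 - 46))/(-137*5 - 105) = ((-118 - 92 + 5428)/248)/(-685 - 105) = ((1/248)*5218)/(-790) = (2609/124)*(-1/790) = -2609/97960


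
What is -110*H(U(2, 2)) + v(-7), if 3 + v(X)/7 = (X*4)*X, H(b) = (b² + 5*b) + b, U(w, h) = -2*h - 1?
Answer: 1901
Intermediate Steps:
U(w, h) = -1 - 2*h
H(b) = b² + 6*b
v(X) = -21 + 28*X² (v(X) = -21 + 7*((X*4)*X) = -21 + 7*((4*X)*X) = -21 + 7*(4*X²) = -21 + 28*X²)
-110*H(U(2, 2)) + v(-7) = -110*(-1 - 2*2)*(6 + (-1 - 2*2)) + (-21 + 28*(-7)²) = -110*(-1 - 4)*(6 + (-1 - 4)) + (-21 + 28*49) = -(-550)*(6 - 5) + (-21 + 1372) = -(-550) + 1351 = -110*(-5) + 1351 = 550 + 1351 = 1901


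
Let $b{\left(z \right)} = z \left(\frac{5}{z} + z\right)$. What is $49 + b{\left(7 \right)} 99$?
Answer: $5395$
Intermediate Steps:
$b{\left(z \right)} = z \left(z + \frac{5}{z}\right)$
$49 + b{\left(7 \right)} 99 = 49 + \left(5 + 7^{2}\right) 99 = 49 + \left(5 + 49\right) 99 = 49 + 54 \cdot 99 = 49 + 5346 = 5395$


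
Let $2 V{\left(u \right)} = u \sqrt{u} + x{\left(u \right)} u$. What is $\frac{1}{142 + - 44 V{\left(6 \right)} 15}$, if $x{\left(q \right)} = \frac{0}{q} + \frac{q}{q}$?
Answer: $\frac{919}{10072078} - \frac{495 \sqrt{6}}{5036039} \approx -0.00014952$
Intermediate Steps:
$x{\left(q \right)} = 1$ ($x{\left(q \right)} = 0 + 1 = 1$)
$V{\left(u \right)} = \frac{u}{2} + \frac{u^{\frac{3}{2}}}{2}$ ($V{\left(u \right)} = \frac{u \sqrt{u} + 1 u}{2} = \frac{u^{\frac{3}{2}} + u}{2} = \frac{u + u^{\frac{3}{2}}}{2} = \frac{u}{2} + \frac{u^{\frac{3}{2}}}{2}$)
$\frac{1}{142 + - 44 V{\left(6 \right)} 15} = \frac{1}{142 + - 44 \left(\frac{1}{2} \cdot 6 + \frac{6^{\frac{3}{2}}}{2}\right) 15} = \frac{1}{142 + - 44 \left(3 + \frac{6 \sqrt{6}}{2}\right) 15} = \frac{1}{142 + - 44 \left(3 + 3 \sqrt{6}\right) 15} = \frac{1}{142 + \left(-132 - 132 \sqrt{6}\right) 15} = \frac{1}{142 - \left(1980 + 1980 \sqrt{6}\right)} = \frac{1}{-1838 - 1980 \sqrt{6}}$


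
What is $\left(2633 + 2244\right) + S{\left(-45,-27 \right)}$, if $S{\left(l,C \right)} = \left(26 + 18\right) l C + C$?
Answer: $58310$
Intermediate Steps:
$S{\left(l,C \right)} = C + 44 C l$ ($S{\left(l,C \right)} = 44 l C + C = 44 C l + C = C + 44 C l$)
$\left(2633 + 2244\right) + S{\left(-45,-27 \right)} = \left(2633 + 2244\right) - 27 \left(1 + 44 \left(-45\right)\right) = 4877 - 27 \left(1 - 1980\right) = 4877 - -53433 = 4877 + 53433 = 58310$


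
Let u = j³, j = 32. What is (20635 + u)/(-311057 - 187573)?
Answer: -17801/166210 ≈ -0.10710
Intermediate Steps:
u = 32768 (u = 32³ = 32768)
(20635 + u)/(-311057 - 187573) = (20635 + 32768)/(-311057 - 187573) = 53403/(-498630) = 53403*(-1/498630) = -17801/166210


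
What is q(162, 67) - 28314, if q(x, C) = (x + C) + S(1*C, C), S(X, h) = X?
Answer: -28018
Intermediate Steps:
q(x, C) = x + 2*C (q(x, C) = (x + C) + 1*C = (C + x) + C = x + 2*C)
q(162, 67) - 28314 = (162 + 2*67) - 28314 = (162 + 134) - 28314 = 296 - 28314 = -28018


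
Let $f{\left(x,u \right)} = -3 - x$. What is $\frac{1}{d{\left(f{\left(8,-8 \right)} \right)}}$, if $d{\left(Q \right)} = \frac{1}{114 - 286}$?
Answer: $-172$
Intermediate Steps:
$d{\left(Q \right)} = - \frac{1}{172}$ ($d{\left(Q \right)} = \frac{1}{-172} = - \frac{1}{172}$)
$\frac{1}{d{\left(f{\left(8,-8 \right)} \right)}} = \frac{1}{- \frac{1}{172}} = -172$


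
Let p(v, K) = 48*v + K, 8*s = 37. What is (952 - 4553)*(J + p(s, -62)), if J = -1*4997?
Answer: 17418037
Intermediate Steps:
s = 37/8 (s = (⅛)*37 = 37/8 ≈ 4.6250)
p(v, K) = K + 48*v
J = -4997
(952 - 4553)*(J + p(s, -62)) = (952 - 4553)*(-4997 + (-62 + 48*(37/8))) = -3601*(-4997 + (-62 + 222)) = -3601*(-4997 + 160) = -3601*(-4837) = 17418037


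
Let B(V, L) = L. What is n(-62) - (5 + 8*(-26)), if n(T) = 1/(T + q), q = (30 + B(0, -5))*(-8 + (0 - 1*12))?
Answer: 114085/562 ≈ 203.00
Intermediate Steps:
q = -500 (q = (30 - 5)*(-8 + (0 - 1*12)) = 25*(-8 + (0 - 12)) = 25*(-8 - 12) = 25*(-20) = -500)
n(T) = 1/(-500 + T) (n(T) = 1/(T - 500) = 1/(-500 + T))
n(-62) - (5 + 8*(-26)) = 1/(-500 - 62) - (5 + 8*(-26)) = 1/(-562) - (5 - 208) = -1/562 - 1*(-203) = -1/562 + 203 = 114085/562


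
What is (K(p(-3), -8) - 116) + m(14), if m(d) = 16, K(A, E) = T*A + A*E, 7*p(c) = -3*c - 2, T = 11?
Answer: -97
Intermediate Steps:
p(c) = -2/7 - 3*c/7 (p(c) = (-3*c - 2)/7 = (-2 - 3*c)/7 = -2/7 - 3*c/7)
K(A, E) = 11*A + A*E
(K(p(-3), -8) - 116) + m(14) = ((-2/7 - 3/7*(-3))*(11 - 8) - 116) + 16 = ((-2/7 + 9/7)*3 - 116) + 16 = (1*3 - 116) + 16 = (3 - 116) + 16 = -113 + 16 = -97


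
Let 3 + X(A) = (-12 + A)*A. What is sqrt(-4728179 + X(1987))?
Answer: I*sqrt(803857) ≈ 896.58*I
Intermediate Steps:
X(A) = -3 + A*(-12 + A) (X(A) = -3 + (-12 + A)*A = -3 + A*(-12 + A))
sqrt(-4728179 + X(1987)) = sqrt(-4728179 + (-3 + 1987**2 - 12*1987)) = sqrt(-4728179 + (-3 + 3948169 - 23844)) = sqrt(-4728179 + 3924322) = sqrt(-803857) = I*sqrt(803857)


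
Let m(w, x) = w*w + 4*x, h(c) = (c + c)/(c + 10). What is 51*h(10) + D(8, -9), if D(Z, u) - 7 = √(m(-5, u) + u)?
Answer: 58 + 2*I*√5 ≈ 58.0 + 4.4721*I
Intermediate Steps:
h(c) = 2*c/(10 + c) (h(c) = (2*c)/(10 + c) = 2*c/(10 + c))
m(w, x) = w² + 4*x
D(Z, u) = 7 + √(25 + 5*u) (D(Z, u) = 7 + √(((-5)² + 4*u) + u) = 7 + √((25 + 4*u) + u) = 7 + √(25 + 5*u))
51*h(10) + D(8, -9) = 51*(2*10/(10 + 10)) + (7 + √(25 + 5*(-9))) = 51*(2*10/20) + (7 + √(25 - 45)) = 51*(2*10*(1/20)) + (7 + √(-20)) = 51*1 + (7 + 2*I*√5) = 51 + (7 + 2*I*√5) = 58 + 2*I*√5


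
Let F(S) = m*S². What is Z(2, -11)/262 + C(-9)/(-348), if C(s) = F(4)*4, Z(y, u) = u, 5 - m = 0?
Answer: -21917/22794 ≈ -0.96152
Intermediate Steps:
m = 5 (m = 5 - 1*0 = 5 + 0 = 5)
F(S) = 5*S²
C(s) = 320 (C(s) = (5*4²)*4 = (5*16)*4 = 80*4 = 320)
Z(2, -11)/262 + C(-9)/(-348) = -11/262 + 320/(-348) = -11*1/262 + 320*(-1/348) = -11/262 - 80/87 = -21917/22794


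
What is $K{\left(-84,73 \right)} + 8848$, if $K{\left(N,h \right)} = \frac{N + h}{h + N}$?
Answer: $8849$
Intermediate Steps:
$K{\left(N,h \right)} = 1$ ($K{\left(N,h \right)} = \frac{N + h}{N + h} = 1$)
$K{\left(-84,73 \right)} + 8848 = 1 + 8848 = 8849$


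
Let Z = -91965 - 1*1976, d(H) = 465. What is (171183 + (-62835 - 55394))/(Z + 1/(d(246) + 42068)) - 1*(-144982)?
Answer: 289643373540791/1997796276 ≈ 1.4498e+5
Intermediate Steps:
Z = -93941 (Z = -91965 - 1976 = -93941)
(171183 + (-62835 - 55394))/(Z + 1/(d(246) + 42068)) - 1*(-144982) = (171183 + (-62835 - 55394))/(-93941 + 1/(465 + 42068)) - 1*(-144982) = (171183 - 118229)/(-93941 + 1/42533) + 144982 = 52954/(-93941 + 1/42533) + 144982 = 52954/(-3995592552/42533) + 144982 = 52954*(-42533/3995592552) + 144982 = -1126146241/1997796276 + 144982 = 289643373540791/1997796276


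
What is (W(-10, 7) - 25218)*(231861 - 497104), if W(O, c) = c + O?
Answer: 6689693703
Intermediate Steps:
W(O, c) = O + c
(W(-10, 7) - 25218)*(231861 - 497104) = ((-10 + 7) - 25218)*(231861 - 497104) = (-3 - 25218)*(-265243) = -25221*(-265243) = 6689693703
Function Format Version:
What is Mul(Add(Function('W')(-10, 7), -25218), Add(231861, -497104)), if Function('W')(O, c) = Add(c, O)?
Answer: 6689693703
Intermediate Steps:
Function('W')(O, c) = Add(O, c)
Mul(Add(Function('W')(-10, 7), -25218), Add(231861, -497104)) = Mul(Add(Add(-10, 7), -25218), Add(231861, -497104)) = Mul(Add(-3, -25218), -265243) = Mul(-25221, -265243) = 6689693703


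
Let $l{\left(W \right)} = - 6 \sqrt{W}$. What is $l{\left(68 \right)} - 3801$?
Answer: $-3801 - 12 \sqrt{17} \approx -3850.5$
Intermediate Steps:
$l{\left(68 \right)} - 3801 = - 6 \sqrt{68} - 3801 = - 6 \cdot 2 \sqrt{17} - 3801 = - 12 \sqrt{17} - 3801 = -3801 - 12 \sqrt{17}$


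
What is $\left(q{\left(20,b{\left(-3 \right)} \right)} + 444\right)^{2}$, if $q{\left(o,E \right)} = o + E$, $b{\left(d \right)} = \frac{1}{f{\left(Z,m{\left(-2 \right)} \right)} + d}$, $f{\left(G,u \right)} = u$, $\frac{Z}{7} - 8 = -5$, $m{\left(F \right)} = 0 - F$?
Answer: $214369$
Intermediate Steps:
$m{\left(F \right)} = - F$
$Z = 21$ ($Z = 56 + 7 \left(-5\right) = 56 - 35 = 21$)
$b{\left(d \right)} = \frac{1}{2 + d}$ ($b{\left(d \right)} = \frac{1}{\left(-1\right) \left(-2\right) + d} = \frac{1}{2 + d}$)
$q{\left(o,E \right)} = E + o$
$\left(q{\left(20,b{\left(-3 \right)} \right)} + 444\right)^{2} = \left(\left(\frac{1}{2 - 3} + 20\right) + 444\right)^{2} = \left(\left(\frac{1}{-1} + 20\right) + 444\right)^{2} = \left(\left(-1 + 20\right) + 444\right)^{2} = \left(19 + 444\right)^{2} = 463^{2} = 214369$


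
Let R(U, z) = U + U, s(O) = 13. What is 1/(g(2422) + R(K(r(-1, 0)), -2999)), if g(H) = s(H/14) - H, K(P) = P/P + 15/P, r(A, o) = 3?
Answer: -1/2397 ≈ -0.00041719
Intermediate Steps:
K(P) = 1 + 15/P
g(H) = 13 - H
R(U, z) = 2*U
1/(g(2422) + R(K(r(-1, 0)), -2999)) = 1/((13 - 1*2422) + 2*((15 + 3)/3)) = 1/((13 - 2422) + 2*((⅓)*18)) = 1/(-2409 + 2*6) = 1/(-2409 + 12) = 1/(-2397) = -1/2397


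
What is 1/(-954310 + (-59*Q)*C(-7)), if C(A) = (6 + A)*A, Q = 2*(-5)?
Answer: -1/950180 ≈ -1.0524e-6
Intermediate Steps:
Q = -10
C(A) = A*(6 + A)
1/(-954310 + (-59*Q)*C(-7)) = 1/(-954310 + (-59*(-10))*(-7*(6 - 7))) = 1/(-954310 + 590*(-7*(-1))) = 1/(-954310 + 590*7) = 1/(-954310 + 4130) = 1/(-950180) = -1/950180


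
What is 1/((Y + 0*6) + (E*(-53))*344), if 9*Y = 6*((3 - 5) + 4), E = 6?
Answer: -3/328172 ≈ -9.1415e-6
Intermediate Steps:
Y = 4/3 (Y = (6*((3 - 5) + 4))/9 = (6*(-2 + 4))/9 = (6*2)/9 = (⅑)*12 = 4/3 ≈ 1.3333)
1/((Y + 0*6) + (E*(-53))*344) = 1/((4/3 + 0*6) + (6*(-53))*344) = 1/((4/3 + 0) - 318*344) = 1/(4/3 - 109392) = 1/(-328172/3) = -3/328172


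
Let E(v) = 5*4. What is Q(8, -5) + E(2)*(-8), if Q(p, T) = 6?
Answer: -154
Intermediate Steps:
E(v) = 20
Q(8, -5) + E(2)*(-8) = 6 + 20*(-8) = 6 - 160 = -154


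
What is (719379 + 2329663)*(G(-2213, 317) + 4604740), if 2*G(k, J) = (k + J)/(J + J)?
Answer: 4450693028682452/317 ≈ 1.4040e+13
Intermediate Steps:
G(k, J) = (J + k)/(4*J) (G(k, J) = ((k + J)/(J + J))/2 = ((J + k)/((2*J)))/2 = ((J + k)*(1/(2*J)))/2 = ((J + k)/(2*J))/2 = (J + k)/(4*J))
(719379 + 2329663)*(G(-2213, 317) + 4604740) = (719379 + 2329663)*((¼)*(317 - 2213)/317 + 4604740) = 3049042*((¼)*(1/317)*(-1896) + 4604740) = 3049042*(-474/317 + 4604740) = 3049042*(1459702106/317) = 4450693028682452/317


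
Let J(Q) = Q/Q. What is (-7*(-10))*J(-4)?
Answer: 70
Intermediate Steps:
J(Q) = 1
(-7*(-10))*J(-4) = -7*(-10)*1 = 70*1 = 70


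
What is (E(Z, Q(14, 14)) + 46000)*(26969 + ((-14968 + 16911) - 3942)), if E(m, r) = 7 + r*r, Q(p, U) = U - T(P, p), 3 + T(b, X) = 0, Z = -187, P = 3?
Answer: 1156011120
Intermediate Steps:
T(b, X) = -3 (T(b, X) = -3 + 0 = -3)
Q(p, U) = 3 + U (Q(p, U) = U - 1*(-3) = U + 3 = 3 + U)
E(m, r) = 7 + r²
(E(Z, Q(14, 14)) + 46000)*(26969 + ((-14968 + 16911) - 3942)) = ((7 + (3 + 14)²) + 46000)*(26969 + ((-14968 + 16911) - 3942)) = ((7 + 17²) + 46000)*(26969 + (1943 - 3942)) = ((7 + 289) + 46000)*(26969 - 1999) = (296 + 46000)*24970 = 46296*24970 = 1156011120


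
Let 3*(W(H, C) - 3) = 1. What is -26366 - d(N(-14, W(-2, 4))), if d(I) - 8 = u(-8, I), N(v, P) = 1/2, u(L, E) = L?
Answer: -26366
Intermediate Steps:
W(H, C) = 10/3 (W(H, C) = 3 + (⅓)*1 = 3 + ⅓ = 10/3)
N(v, P) = ½
d(I) = 0 (d(I) = 8 - 8 = 0)
-26366 - d(N(-14, W(-2, 4))) = -26366 - 1*0 = -26366 + 0 = -26366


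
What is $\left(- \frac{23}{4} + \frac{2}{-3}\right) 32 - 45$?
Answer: $- \frac{751}{3} \approx -250.33$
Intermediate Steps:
$\left(- \frac{23}{4} + \frac{2}{-3}\right) 32 - 45 = \left(\left(-23\right) \frac{1}{4} + 2 \left(- \frac{1}{3}\right)\right) 32 - 45 = \left(- \frac{23}{4} - \frac{2}{3}\right) 32 - 45 = \left(- \frac{77}{12}\right) 32 - 45 = - \frac{616}{3} - 45 = - \frac{751}{3}$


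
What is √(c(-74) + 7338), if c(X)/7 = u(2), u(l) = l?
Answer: 2*√1838 ≈ 85.744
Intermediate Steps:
c(X) = 14 (c(X) = 7*2 = 14)
√(c(-74) + 7338) = √(14 + 7338) = √7352 = 2*√1838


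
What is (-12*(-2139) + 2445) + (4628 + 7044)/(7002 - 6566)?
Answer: 3067235/109 ≈ 28140.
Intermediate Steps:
(-12*(-2139) + 2445) + (4628 + 7044)/(7002 - 6566) = (25668 + 2445) + 11672/436 = 28113 + 11672*(1/436) = 28113 + 2918/109 = 3067235/109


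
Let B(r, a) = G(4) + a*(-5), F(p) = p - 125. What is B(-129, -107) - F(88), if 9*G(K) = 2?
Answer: 5150/9 ≈ 572.22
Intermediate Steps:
G(K) = 2/9 (G(K) = (⅑)*2 = 2/9)
F(p) = -125 + p
B(r, a) = 2/9 - 5*a (B(r, a) = 2/9 + a*(-5) = 2/9 - 5*a)
B(-129, -107) - F(88) = (2/9 - 5*(-107)) - (-125 + 88) = (2/9 + 535) - 1*(-37) = 4817/9 + 37 = 5150/9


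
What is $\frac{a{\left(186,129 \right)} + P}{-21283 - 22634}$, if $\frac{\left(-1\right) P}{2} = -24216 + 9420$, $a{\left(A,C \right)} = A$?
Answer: $- \frac{9926}{14639} \approx -0.67805$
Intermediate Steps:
$P = 29592$ ($P = - 2 \left(-24216 + 9420\right) = \left(-2\right) \left(-14796\right) = 29592$)
$\frac{a{\left(186,129 \right)} + P}{-21283 - 22634} = \frac{186 + 29592}{-21283 - 22634} = \frac{29778}{-43917} = 29778 \left(- \frac{1}{43917}\right) = - \frac{9926}{14639}$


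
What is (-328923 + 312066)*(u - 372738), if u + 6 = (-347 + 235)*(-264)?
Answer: 5784917832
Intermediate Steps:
u = 29562 (u = -6 + (-347 + 235)*(-264) = -6 - 112*(-264) = -6 + 29568 = 29562)
(-328923 + 312066)*(u - 372738) = (-328923 + 312066)*(29562 - 372738) = -16857*(-343176) = 5784917832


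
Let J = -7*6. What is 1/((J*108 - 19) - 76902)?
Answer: -1/81457 ≈ -1.2276e-5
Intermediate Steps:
J = -42
1/((J*108 - 19) - 76902) = 1/((-42*108 - 19) - 76902) = 1/((-4536 - 19) - 76902) = 1/(-4555 - 76902) = 1/(-81457) = -1/81457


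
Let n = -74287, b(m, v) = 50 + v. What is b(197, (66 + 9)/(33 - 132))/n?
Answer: -1625/2451471 ≈ -0.00066287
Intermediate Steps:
b(197, (66 + 9)/(33 - 132))/n = (50 + (66 + 9)/(33 - 132))/(-74287) = (50 + 75/(-99))*(-1/74287) = (50 + 75*(-1/99))*(-1/74287) = (50 - 25/33)*(-1/74287) = (1625/33)*(-1/74287) = -1625/2451471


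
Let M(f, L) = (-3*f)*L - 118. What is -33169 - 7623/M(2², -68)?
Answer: -23159585/698 ≈ -33180.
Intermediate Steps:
M(f, L) = -118 - 3*L*f (M(f, L) = -3*L*f - 118 = -118 - 3*L*f)
-33169 - 7623/M(2², -68) = -33169 - 7623/(-118 - 3*(-68)*2²) = -33169 - 7623/(-118 - 3*(-68)*4) = -33169 - 7623/(-118 + 816) = -33169 - 7623/698 = -23159585/698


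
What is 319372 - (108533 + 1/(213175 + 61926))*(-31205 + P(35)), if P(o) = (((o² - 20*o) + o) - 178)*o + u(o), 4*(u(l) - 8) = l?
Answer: 1064193830497985/550202 ≈ 1.9342e+9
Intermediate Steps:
u(l) = 8 + l/4
P(o) = 8 + o/4 + o*(-178 + o² - 19*o) (P(o) = (((o² - 20*o) + o) - 178)*o + (8 + o/4) = ((o² - 19*o) - 178)*o + (8 + o/4) = (-178 + o² - 19*o)*o + (8 + o/4) = o*(-178 + o² - 19*o) + (8 + o/4) = 8 + o/4 + o*(-178 + o² - 19*o))
319372 - (108533 + 1/(213175 + 61926))*(-31205 + P(35)) = 319372 - (108533 + 1/(213175 + 61926))*(-31205 + (8 + 35³ - 19*35² - 711/4*35)) = 319372 - (108533 + 1/275101)*(-31205 + (8 + 42875 - 19*1225 - 24885/4)) = 319372 - (108533 + 1/275101)*(-31205 + (8 + 42875 - 23275 - 24885/4)) = 319372 - 29857536834*(-31205 + 53547/4)/275101 = 319372 - 29857536834*(-71273)/(275101*4) = 319372 - 1*(-1064018111384841/550202) = 319372 + 1064018111384841/550202 = 1064193830497985/550202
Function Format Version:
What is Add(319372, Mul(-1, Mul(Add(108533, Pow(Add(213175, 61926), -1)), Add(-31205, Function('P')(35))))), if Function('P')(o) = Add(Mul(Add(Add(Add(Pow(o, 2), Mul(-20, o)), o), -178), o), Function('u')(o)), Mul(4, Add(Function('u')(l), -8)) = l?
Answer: Rational(1064193830497985, 550202) ≈ 1.9342e+9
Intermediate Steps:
Function('u')(l) = Add(8, Mul(Rational(1, 4), l))
Function('P')(o) = Add(8, Mul(Rational(1, 4), o), Mul(o, Add(-178, Pow(o, 2), Mul(-19, o)))) (Function('P')(o) = Add(Mul(Add(Add(Add(Pow(o, 2), Mul(-20, o)), o), -178), o), Add(8, Mul(Rational(1, 4), o))) = Add(Mul(Add(Add(Pow(o, 2), Mul(-19, o)), -178), o), Add(8, Mul(Rational(1, 4), o))) = Add(Mul(Add(-178, Pow(o, 2), Mul(-19, o)), o), Add(8, Mul(Rational(1, 4), o))) = Add(Mul(o, Add(-178, Pow(o, 2), Mul(-19, o))), Add(8, Mul(Rational(1, 4), o))) = Add(8, Mul(Rational(1, 4), o), Mul(o, Add(-178, Pow(o, 2), Mul(-19, o)))))
Add(319372, Mul(-1, Mul(Add(108533, Pow(Add(213175, 61926), -1)), Add(-31205, Function('P')(35))))) = Add(319372, Mul(-1, Mul(Add(108533, Pow(Add(213175, 61926), -1)), Add(-31205, Add(8, Pow(35, 3), Mul(-19, Pow(35, 2)), Mul(Rational(-711, 4), 35)))))) = Add(319372, Mul(-1, Mul(Add(108533, Pow(275101, -1)), Add(-31205, Add(8, 42875, Mul(-19, 1225), Rational(-24885, 4)))))) = Add(319372, Mul(-1, Mul(Add(108533, Rational(1, 275101)), Add(-31205, Add(8, 42875, -23275, Rational(-24885, 4)))))) = Add(319372, Mul(-1, Mul(Rational(29857536834, 275101), Add(-31205, Rational(53547, 4))))) = Add(319372, Mul(-1, Mul(Rational(29857536834, 275101), Rational(-71273, 4)))) = Add(319372, Mul(-1, Rational(-1064018111384841, 550202))) = Add(319372, Rational(1064018111384841, 550202)) = Rational(1064193830497985, 550202)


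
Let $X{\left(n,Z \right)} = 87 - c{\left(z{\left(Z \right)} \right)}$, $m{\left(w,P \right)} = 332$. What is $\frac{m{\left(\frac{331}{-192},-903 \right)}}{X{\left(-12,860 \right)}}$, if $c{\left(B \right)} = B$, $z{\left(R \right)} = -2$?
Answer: $\frac{332}{89} \approx 3.7303$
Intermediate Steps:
$X{\left(n,Z \right)} = 89$ ($X{\left(n,Z \right)} = 87 - -2 = 87 + 2 = 89$)
$\frac{m{\left(\frac{331}{-192},-903 \right)}}{X{\left(-12,860 \right)}} = \frac{332}{89}$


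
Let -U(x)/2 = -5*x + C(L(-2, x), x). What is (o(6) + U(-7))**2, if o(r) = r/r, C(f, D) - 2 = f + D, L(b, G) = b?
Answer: 3025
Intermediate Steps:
C(f, D) = 2 + D + f (C(f, D) = 2 + (f + D) = 2 + (D + f) = 2 + D + f)
o(r) = 1
U(x) = 8*x (U(x) = -2*(-5*x + (2 + x - 2)) = -2*(-5*x + x) = -(-8)*x = 8*x)
(o(6) + U(-7))**2 = (1 + 8*(-7))**2 = (1 - 56)**2 = (-55)**2 = 3025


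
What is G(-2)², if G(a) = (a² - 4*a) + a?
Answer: 100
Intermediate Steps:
G(a) = a² - 3*a
G(-2)² = (-2*(-3 - 2))² = (-2*(-5))² = 10² = 100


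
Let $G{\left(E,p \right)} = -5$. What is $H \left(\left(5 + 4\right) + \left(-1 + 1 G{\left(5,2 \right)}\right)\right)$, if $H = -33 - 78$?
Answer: $-333$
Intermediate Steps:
$H = -111$
$H \left(\left(5 + 4\right) + \left(-1 + 1 G{\left(5,2 \right)}\right)\right) = - 111 \left(\left(5 + 4\right) + \left(-1 + 1 \left(-5\right)\right)\right) = - 111 \left(9 - 6\right) = \left(-111\right) 3 = -333$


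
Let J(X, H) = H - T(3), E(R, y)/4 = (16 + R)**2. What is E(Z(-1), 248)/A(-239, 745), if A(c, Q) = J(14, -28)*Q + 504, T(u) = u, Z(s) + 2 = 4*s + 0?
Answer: -400/22591 ≈ -0.017706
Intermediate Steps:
Z(s) = -2 + 4*s (Z(s) = -2 + (4*s + 0) = -2 + 4*s)
E(R, y) = 4*(16 + R)**2
J(X, H) = -3 + H (J(X, H) = H - 1*3 = H - 3 = -3 + H)
A(c, Q) = 504 - 31*Q (A(c, Q) = (-3 - 28)*Q + 504 = -31*Q + 504 = 504 - 31*Q)
E(Z(-1), 248)/A(-239, 745) = (4*(16 + (-2 + 4*(-1)))**2)/(504 - 31*745) = (4*(16 + (-2 - 4))**2)/(504 - 23095) = (4*(16 - 6)**2)/(-22591) = (4*10**2)*(-1/22591) = (4*100)*(-1/22591) = 400*(-1/22591) = -400/22591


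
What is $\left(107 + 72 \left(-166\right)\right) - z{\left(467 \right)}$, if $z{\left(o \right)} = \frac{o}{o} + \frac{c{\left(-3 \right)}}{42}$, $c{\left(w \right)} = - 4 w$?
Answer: $- \frac{82924}{7} \approx -11846.0$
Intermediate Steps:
$z{\left(o \right)} = \frac{9}{7}$ ($z{\left(o \right)} = \frac{o}{o} + \frac{\left(-4\right) \left(-3\right)}{42} = 1 + 12 \cdot \frac{1}{42} = 1 + \frac{2}{7} = \frac{9}{7}$)
$\left(107 + 72 \left(-166\right)\right) - z{\left(467 \right)} = \left(107 + 72 \left(-166\right)\right) - \frac{9}{7} = \left(107 - 11952\right) - \frac{9}{7} = -11845 - \frac{9}{7} = - \frac{82924}{7}$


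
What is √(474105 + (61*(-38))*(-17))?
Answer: √513511 ≈ 716.60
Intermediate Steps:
√(474105 + (61*(-38))*(-17)) = √(474105 - 2318*(-17)) = √(474105 + 39406) = √513511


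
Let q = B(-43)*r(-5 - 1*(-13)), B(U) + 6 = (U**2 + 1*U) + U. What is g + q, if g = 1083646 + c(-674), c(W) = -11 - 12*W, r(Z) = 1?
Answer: 1093480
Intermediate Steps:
B(U) = -6 + U**2 + 2*U (B(U) = -6 + ((U**2 + 1*U) + U) = -6 + ((U**2 + U) + U) = -6 + ((U + U**2) + U) = -6 + (U**2 + 2*U) = -6 + U**2 + 2*U)
q = 1757 (q = (-6 + (-43)**2 + 2*(-43))*1 = (-6 + 1849 - 86)*1 = 1757*1 = 1757)
g = 1091723 (g = 1083646 + (-11 - 12*(-674)) = 1083646 + (-11 + 8088) = 1083646 + 8077 = 1091723)
g + q = 1091723 + 1757 = 1093480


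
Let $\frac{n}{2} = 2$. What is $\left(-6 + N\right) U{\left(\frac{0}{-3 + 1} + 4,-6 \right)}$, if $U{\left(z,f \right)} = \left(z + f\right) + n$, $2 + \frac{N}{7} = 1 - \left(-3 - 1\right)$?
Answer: $30$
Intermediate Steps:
$n = 4$ ($n = 2 \cdot 2 = 4$)
$N = 21$ ($N = -14 + 7 \left(1 - \left(-3 - 1\right)\right) = -14 + 7 \left(1 - -4\right) = -14 + 7 \left(1 + 4\right) = -14 + 7 \cdot 5 = -14 + 35 = 21$)
$U{\left(z,f \right)} = 4 + f + z$ ($U{\left(z,f \right)} = \left(z + f\right) + 4 = \left(f + z\right) + 4 = 4 + f + z$)
$\left(-6 + N\right) U{\left(\frac{0}{-3 + 1} + 4,-6 \right)} = \left(-6 + 21\right) \left(4 - 6 + \left(\frac{0}{-3 + 1} + 4\right)\right) = 15 \left(4 - 6 + \left(\frac{0}{-2} + 4\right)\right) = 15 \left(4 - 6 + \left(0 \left(- \frac{1}{2}\right) + 4\right)\right) = 15 \left(4 - 6 + \left(0 + 4\right)\right) = 15 \left(4 - 6 + 4\right) = 15 \cdot 2 = 30$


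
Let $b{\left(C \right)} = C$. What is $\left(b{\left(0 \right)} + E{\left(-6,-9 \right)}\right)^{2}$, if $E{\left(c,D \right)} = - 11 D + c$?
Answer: $8649$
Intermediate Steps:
$E{\left(c,D \right)} = c - 11 D$
$\left(b{\left(0 \right)} + E{\left(-6,-9 \right)}\right)^{2} = \left(0 - -93\right)^{2} = \left(0 + \left(-6 + 99\right)\right)^{2} = \left(0 + 93\right)^{2} = 93^{2} = 8649$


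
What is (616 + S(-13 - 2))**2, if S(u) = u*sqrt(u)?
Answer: 376081 - 18480*I*sqrt(15) ≈ 3.7608e+5 - 71573.0*I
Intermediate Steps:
S(u) = u**(3/2)
(616 + S(-13 - 2))**2 = (616 + (-13 - 2)**(3/2))**2 = (616 + (-15)**(3/2))**2 = (616 - 15*I*sqrt(15))**2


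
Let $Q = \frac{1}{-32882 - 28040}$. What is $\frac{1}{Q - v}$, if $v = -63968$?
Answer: $\frac{60922}{3897058495} \approx 1.5633 \cdot 10^{-5}$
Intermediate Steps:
$Q = - \frac{1}{60922}$ ($Q = \frac{1}{-60922} = - \frac{1}{60922} \approx -1.6414 \cdot 10^{-5}$)
$\frac{1}{Q - v} = \frac{1}{- \frac{1}{60922} - -63968} = \frac{1}{- \frac{1}{60922} + 63968} = \frac{1}{\frac{3897058495}{60922}} = \frac{60922}{3897058495}$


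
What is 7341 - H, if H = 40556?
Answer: -33215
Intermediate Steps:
7341 - H = 7341 - 1*40556 = 7341 - 40556 = -33215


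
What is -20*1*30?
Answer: -600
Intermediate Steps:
-20*1*30 = -20*30 = -600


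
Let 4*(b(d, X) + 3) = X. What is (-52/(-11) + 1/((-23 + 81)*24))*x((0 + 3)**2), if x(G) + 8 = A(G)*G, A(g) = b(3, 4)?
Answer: -941135/7656 ≈ -122.93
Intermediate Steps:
b(d, X) = -3 + X/4
A(g) = -2 (A(g) = -3 + (1/4)*4 = -3 + 1 = -2)
x(G) = -8 - 2*G
(-52/(-11) + 1/((-23 + 81)*24))*x((0 + 3)**2) = (-52/(-11) + 1/((-23 + 81)*24))*(-8 - 2*(0 + 3)**2) = (-52*(-1/11) + (1/24)/58)*(-8 - 2*3**2) = (52/11 + (1/58)*(1/24))*(-8 - 2*9) = (52/11 + 1/1392)*(-8 - 18) = (72395/15312)*(-26) = -941135/7656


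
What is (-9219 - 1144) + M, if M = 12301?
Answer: 1938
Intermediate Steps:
(-9219 - 1144) + M = (-9219 - 1144) + 12301 = -10363 + 12301 = 1938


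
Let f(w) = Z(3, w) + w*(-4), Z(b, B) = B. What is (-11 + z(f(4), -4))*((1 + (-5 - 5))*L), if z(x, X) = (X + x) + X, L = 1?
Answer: 279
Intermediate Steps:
f(w) = -3*w (f(w) = w + w*(-4) = w - 4*w = -3*w)
z(x, X) = x + 2*X
(-11 + z(f(4), -4))*((1 + (-5 - 5))*L) = (-11 + (-3*4 + 2*(-4)))*((1 + (-5 - 5))*1) = (-11 + (-12 - 8))*((1 - 10)*1) = (-11 - 20)*(-9*1) = -31*(-9) = 279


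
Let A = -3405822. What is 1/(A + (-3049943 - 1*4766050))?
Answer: -1/11221815 ≈ -8.9112e-8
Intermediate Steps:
1/(A + (-3049943 - 1*4766050)) = 1/(-3405822 + (-3049943 - 1*4766050)) = 1/(-3405822 + (-3049943 - 4766050)) = 1/(-3405822 - 7815993) = 1/(-11221815) = -1/11221815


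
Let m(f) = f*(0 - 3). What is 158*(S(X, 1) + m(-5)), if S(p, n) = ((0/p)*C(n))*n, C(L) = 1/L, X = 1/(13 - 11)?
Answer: 2370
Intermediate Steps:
X = ½ (X = 1/2 = ½ ≈ 0.50000)
S(p, n) = 0 (S(p, n) = ((0/p)/n)*n = (0/n)*n = 0*n = 0)
m(f) = -3*f (m(f) = f*(-3) = -3*f)
158*(S(X, 1) + m(-5)) = 158*(0 - 3*(-5)) = 158*(0 + 15) = 158*15 = 2370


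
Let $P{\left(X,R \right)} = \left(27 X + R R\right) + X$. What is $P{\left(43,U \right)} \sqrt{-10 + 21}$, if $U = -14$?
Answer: $1400 \sqrt{11} \approx 4643.3$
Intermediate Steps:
$P{\left(X,R \right)} = R^{2} + 28 X$ ($P{\left(X,R \right)} = \left(27 X + R^{2}\right) + X = \left(R^{2} + 27 X\right) + X = R^{2} + 28 X$)
$P{\left(43,U \right)} \sqrt{-10 + 21} = \left(\left(-14\right)^{2} + 28 \cdot 43\right) \sqrt{-10 + 21} = \left(196 + 1204\right) \sqrt{11} = 1400 \sqrt{11}$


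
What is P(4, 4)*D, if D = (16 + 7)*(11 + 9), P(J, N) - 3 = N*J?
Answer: 8740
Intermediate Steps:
P(J, N) = 3 + J*N (P(J, N) = 3 + N*J = 3 + J*N)
D = 460 (D = 23*20 = 460)
P(4, 4)*D = (3 + 4*4)*460 = (3 + 16)*460 = 19*460 = 8740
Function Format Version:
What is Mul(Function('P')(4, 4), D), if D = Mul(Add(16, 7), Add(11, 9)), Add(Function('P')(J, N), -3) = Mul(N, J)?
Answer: 8740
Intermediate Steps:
Function('P')(J, N) = Add(3, Mul(J, N)) (Function('P')(J, N) = Add(3, Mul(N, J)) = Add(3, Mul(J, N)))
D = 460 (D = Mul(23, 20) = 460)
Mul(Function('P')(4, 4), D) = Mul(Add(3, Mul(4, 4)), 460) = Mul(Add(3, 16), 460) = Mul(19, 460) = 8740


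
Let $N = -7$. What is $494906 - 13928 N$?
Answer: $592402$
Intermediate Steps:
$494906 - 13928 N = 494906 - -97496 = 494906 + 97496 = 592402$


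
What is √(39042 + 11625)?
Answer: √50667 ≈ 225.09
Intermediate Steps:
√(39042 + 11625) = √50667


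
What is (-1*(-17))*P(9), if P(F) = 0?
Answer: 0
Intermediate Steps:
(-1*(-17))*P(9) = -1*(-17)*0 = 17*0 = 0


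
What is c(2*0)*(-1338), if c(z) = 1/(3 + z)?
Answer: -446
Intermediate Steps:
c(2*0)*(-1338) = -1338/(3 + 2*0) = -1338/(3 + 0) = -1338/3 = (⅓)*(-1338) = -446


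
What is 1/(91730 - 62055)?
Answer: 1/29675 ≈ 3.3698e-5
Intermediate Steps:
1/(91730 - 62055) = 1/29675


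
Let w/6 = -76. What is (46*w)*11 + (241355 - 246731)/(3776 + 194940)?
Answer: -1637533584/7097 ≈ -2.3074e+5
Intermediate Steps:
w = -456 (w = 6*(-76) = -456)
(46*w)*11 + (241355 - 246731)/(3776 + 194940) = (46*(-456))*11 + (241355 - 246731)/(3776 + 194940) = -20976*11 - 5376/198716 = -230736 - 5376*1/198716 = -230736 - 192/7097 = -1637533584/7097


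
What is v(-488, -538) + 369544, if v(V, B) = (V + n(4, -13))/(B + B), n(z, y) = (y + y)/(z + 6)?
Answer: 1988149173/5380 ≈ 3.6954e+5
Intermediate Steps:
n(z, y) = 2*y/(6 + z) (n(z, y) = (2*y)/(6 + z) = 2*y/(6 + z))
v(V, B) = (-13/5 + V)/(2*B) (v(V, B) = (V + 2*(-13)/(6 + 4))/(B + B) = (V + 2*(-13)/10)/((2*B)) = (V + 2*(-13)*(1/10))*(1/(2*B)) = (V - 13/5)*(1/(2*B)) = (-13/5 + V)*(1/(2*B)) = (-13/5 + V)/(2*B))
v(-488, -538) + 369544 = (1/10)*(-13 + 5*(-488))/(-538) + 369544 = (1/10)*(-1/538)*(-13 - 2440) + 369544 = (1/10)*(-1/538)*(-2453) + 369544 = 2453/5380 + 369544 = 1988149173/5380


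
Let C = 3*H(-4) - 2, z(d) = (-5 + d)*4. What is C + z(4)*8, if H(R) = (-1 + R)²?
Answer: 41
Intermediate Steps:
z(d) = -20 + 4*d
C = 73 (C = 3*(-1 - 4)² - 2 = 3*(-5)² - 2 = 3*25 - 2 = 75 - 2 = 73)
C + z(4)*8 = 73 + (-20 + 4*4)*8 = 73 + (-20 + 16)*8 = 73 - 4*8 = 73 - 32 = 41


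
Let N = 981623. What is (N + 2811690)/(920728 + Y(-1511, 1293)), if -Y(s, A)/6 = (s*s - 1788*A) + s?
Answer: 3793313/1102372 ≈ 3.4410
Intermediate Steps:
Y(s, A) = -6*s - 6*s² + 10728*A (Y(s, A) = -6*((s*s - 1788*A) + s) = -6*((s² - 1788*A) + s) = -6*(s + s² - 1788*A) = -6*s - 6*s² + 10728*A)
(N + 2811690)/(920728 + Y(-1511, 1293)) = (981623 + 2811690)/(920728 + (-6*(-1511) - 6*(-1511)² + 10728*1293)) = 3793313/(920728 + (9066 - 6*2283121 + 13871304)) = 3793313/(920728 + (9066 - 13698726 + 13871304)) = 3793313/(920728 + 181644) = 3793313/1102372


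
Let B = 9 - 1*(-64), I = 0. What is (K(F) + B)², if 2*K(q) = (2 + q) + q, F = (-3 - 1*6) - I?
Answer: 4225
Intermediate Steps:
F = -9 (F = (-3 - 1*6) - 1*0 = (-3 - 6) + 0 = -9 + 0 = -9)
K(q) = 1 + q (K(q) = ((2 + q) + q)/2 = (2 + 2*q)/2 = 1 + q)
B = 73 (B = 9 + 64 = 73)
(K(F) + B)² = ((1 - 9) + 73)² = (-8 + 73)² = 65² = 4225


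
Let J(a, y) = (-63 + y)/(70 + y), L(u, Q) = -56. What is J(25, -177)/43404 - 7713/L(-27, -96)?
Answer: 2985078667/21673064 ≈ 137.73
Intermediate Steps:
J(a, y) = (-63 + y)/(70 + y)
J(25, -177)/43404 - 7713/L(-27, -96) = ((-63 - 177)/(70 - 177))/43404 - 7713/(-56) = (-240/(-107))*(1/43404) - 7713*(-1/56) = -1/107*(-240)*(1/43404) + 7713/56 = (240/107)*(1/43404) + 7713/56 = 20/387019 + 7713/56 = 2985078667/21673064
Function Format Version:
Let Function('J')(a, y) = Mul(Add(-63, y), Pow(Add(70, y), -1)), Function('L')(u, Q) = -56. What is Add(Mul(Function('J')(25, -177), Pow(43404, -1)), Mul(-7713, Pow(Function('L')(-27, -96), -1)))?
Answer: Rational(2985078667, 21673064) ≈ 137.73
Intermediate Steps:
Function('J')(a, y) = Mul(Pow(Add(70, y), -1), Add(-63, y))
Add(Mul(Function('J')(25, -177), Pow(43404, -1)), Mul(-7713, Pow(Function('L')(-27, -96), -1))) = Add(Mul(Mul(Pow(Add(70, -177), -1), Add(-63, -177)), Pow(43404, -1)), Mul(-7713, Pow(-56, -1))) = Add(Mul(Mul(Pow(-107, -1), -240), Rational(1, 43404)), Mul(-7713, Rational(-1, 56))) = Add(Mul(Mul(Rational(-1, 107), -240), Rational(1, 43404)), Rational(7713, 56)) = Add(Mul(Rational(240, 107), Rational(1, 43404)), Rational(7713, 56)) = Add(Rational(20, 387019), Rational(7713, 56)) = Rational(2985078667, 21673064)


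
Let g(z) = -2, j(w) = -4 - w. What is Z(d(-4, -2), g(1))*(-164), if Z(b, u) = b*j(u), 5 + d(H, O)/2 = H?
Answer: -5904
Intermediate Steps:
d(H, O) = -10 + 2*H
Z(b, u) = b*(-4 - u)
Z(d(-4, -2), g(1))*(-164) = -(-10 + 2*(-4))*(4 - 2)*(-164) = -1*(-10 - 8)*2*(-164) = -1*(-18)*2*(-164) = 36*(-164) = -5904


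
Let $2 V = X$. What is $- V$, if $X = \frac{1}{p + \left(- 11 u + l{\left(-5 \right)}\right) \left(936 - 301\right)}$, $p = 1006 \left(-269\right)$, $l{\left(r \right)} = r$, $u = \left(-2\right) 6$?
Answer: $\frac{1}{379938} \approx 2.632 \cdot 10^{-6}$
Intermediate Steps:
$u = -12$
$p = -270614$
$X = - \frac{1}{189969}$ ($X = \frac{1}{-270614 + \left(\left(-11\right) \left(-12\right) - 5\right) \left(936 - 301\right)} = \frac{1}{-270614 + \left(132 - 5\right) 635} = \frac{1}{-270614 + 127 \cdot 635} = \frac{1}{-270614 + 80645} = \frac{1}{-189969} = - \frac{1}{189969} \approx -5.264 \cdot 10^{-6}$)
$V = - \frac{1}{379938}$ ($V = \frac{1}{2} \left(- \frac{1}{189969}\right) = - \frac{1}{379938} \approx -2.632 \cdot 10^{-6}$)
$- V = \left(-1\right) \left(- \frac{1}{379938}\right) = \frac{1}{379938}$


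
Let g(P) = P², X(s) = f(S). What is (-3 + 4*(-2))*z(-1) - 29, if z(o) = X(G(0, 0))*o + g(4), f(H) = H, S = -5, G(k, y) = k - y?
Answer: -260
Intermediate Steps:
X(s) = -5
z(o) = 16 - 5*o (z(o) = -5*o + 4² = -5*o + 16 = 16 - 5*o)
(-3 + 4*(-2))*z(-1) - 29 = (-3 + 4*(-2))*(16 - 5*(-1)) - 29 = (-3 - 8)*(16 + 5) - 29 = -11*21 - 29 = -231 - 29 = -260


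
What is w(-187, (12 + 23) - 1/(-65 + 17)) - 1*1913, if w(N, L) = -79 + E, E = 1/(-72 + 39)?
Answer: -65737/33 ≈ -1992.0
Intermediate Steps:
E = -1/33 (E = 1/(-33) = -1/33 ≈ -0.030303)
w(N, L) = -2608/33 (w(N, L) = -79 - 1/33 = -2608/33)
w(-187, (12 + 23) - 1/(-65 + 17)) - 1*1913 = -2608/33 - 1*1913 = -2608/33 - 1913 = -65737/33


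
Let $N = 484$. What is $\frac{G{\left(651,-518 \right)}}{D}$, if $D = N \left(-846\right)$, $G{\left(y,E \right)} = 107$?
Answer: $- \frac{107}{409464} \approx -0.00026132$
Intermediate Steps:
$D = -409464$ ($D = 484 \left(-846\right) = -409464$)
$\frac{G{\left(651,-518 \right)}}{D} = \frac{107}{-409464} = 107 \left(- \frac{1}{409464}\right) = - \frac{107}{409464}$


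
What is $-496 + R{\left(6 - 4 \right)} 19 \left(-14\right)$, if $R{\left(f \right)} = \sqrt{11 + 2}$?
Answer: $-496 - 266 \sqrt{13} \approx -1455.1$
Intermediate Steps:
$R{\left(f \right)} = \sqrt{13}$
$-496 + R{\left(6 - 4 \right)} 19 \left(-14\right) = -496 + \sqrt{13} \cdot 19 \left(-14\right) = -496 + \sqrt{13} \left(-266\right) = -496 - 266 \sqrt{13}$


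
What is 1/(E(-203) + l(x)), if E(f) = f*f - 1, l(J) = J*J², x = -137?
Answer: -1/2530145 ≈ -3.9523e-7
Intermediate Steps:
l(J) = J³
E(f) = -1 + f² (E(f) = f² - 1 = -1 + f²)
1/(E(-203) + l(x)) = 1/((-1 + (-203)²) + (-137)³) = 1/((-1 + 41209) - 2571353) = 1/(41208 - 2571353) = 1/(-2530145) = -1/2530145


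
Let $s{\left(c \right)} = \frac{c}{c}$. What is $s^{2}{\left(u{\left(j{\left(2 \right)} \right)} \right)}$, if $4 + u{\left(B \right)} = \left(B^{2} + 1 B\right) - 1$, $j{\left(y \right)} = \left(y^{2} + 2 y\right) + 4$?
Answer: $1$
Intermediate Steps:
$j{\left(y \right)} = 4 + y^{2} + 2 y$
$u{\left(B \right)} = -5 + B + B^{2}$ ($u{\left(B \right)} = -4 - \left(1 - B - B^{2}\right) = -4 + \left(-1 + B + B^{2}\right) = -5 + B + B^{2}$)
$s{\left(c \right)} = 1$
$s^{2}{\left(u{\left(j{\left(2 \right)} \right)} \right)} = 1^{2} = 1$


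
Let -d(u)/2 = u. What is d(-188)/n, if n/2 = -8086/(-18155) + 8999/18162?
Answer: 61989448680/310234777 ≈ 199.81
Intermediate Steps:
d(u) = -2*u
n = 310234777/164865555 (n = 2*(-8086/(-18155) + 8999/18162) = 2*(-8086*(-1/18155) + 8999*(1/18162)) = 2*(8086/18155 + 8999/18162) = 2*(310234777/329731110) = 310234777/164865555 ≈ 1.8817)
d(-188)/n = (-2*(-188))/(310234777/164865555) = 376*(164865555/310234777) = 61989448680/310234777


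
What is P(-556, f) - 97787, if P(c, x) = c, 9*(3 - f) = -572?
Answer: -98343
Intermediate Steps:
f = 599/9 (f = 3 - ⅑*(-572) = 3 + 572/9 = 599/9 ≈ 66.556)
P(-556, f) - 97787 = -556 - 97787 = -98343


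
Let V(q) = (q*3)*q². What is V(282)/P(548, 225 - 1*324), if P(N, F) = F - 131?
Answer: -33638652/115 ≈ -2.9251e+5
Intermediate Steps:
P(N, F) = -131 + F
V(q) = 3*q³ (V(q) = (3*q)*q² = 3*q³)
V(282)/P(548, 225 - 1*324) = (3*282³)/(-131 + (225 - 1*324)) = (3*22425768)/(-131 + (225 - 324)) = 67277304/(-131 - 99) = 67277304/(-230) = 67277304*(-1/230) = -33638652/115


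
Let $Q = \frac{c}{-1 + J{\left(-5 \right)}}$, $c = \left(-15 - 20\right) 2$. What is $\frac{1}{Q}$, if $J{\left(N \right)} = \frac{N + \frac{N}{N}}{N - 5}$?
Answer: $\frac{3}{350} \approx 0.0085714$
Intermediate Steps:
$c = -70$ ($c = \left(-35\right) 2 = -70$)
$J{\left(N \right)} = \frac{1 + N}{-5 + N}$ ($J{\left(N \right)} = \frac{N + 1}{-5 + N} = \frac{1 + N}{-5 + N}$)
$Q = \frac{350}{3}$ ($Q = \frac{1}{-1 + \frac{1 - 5}{-5 - 5}} \left(-70\right) = \frac{1}{-1 + \frac{1}{-10} \left(-4\right)} \left(-70\right) = \frac{1}{-1 - - \frac{2}{5}} \left(-70\right) = \frac{1}{-1 + \frac{2}{5}} \left(-70\right) = \frac{1}{- \frac{3}{5}} \left(-70\right) = \left(- \frac{5}{3}\right) \left(-70\right) = \frac{350}{3} \approx 116.67$)
$\frac{1}{Q} = \frac{1}{\frac{350}{3}} = \frac{3}{350}$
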